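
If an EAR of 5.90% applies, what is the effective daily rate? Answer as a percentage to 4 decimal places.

0.0157%

The per-day rate i satisfies (1 + i)^365 = 1 + 0.0590.
i = 1.0590^(1/365) − 1 = 0.0001571 = 0.0157%.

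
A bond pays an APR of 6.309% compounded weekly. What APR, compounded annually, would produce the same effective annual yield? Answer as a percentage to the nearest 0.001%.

6.508%

EAR = (1 + 0.06309/52)^52 − 1 = 0.065082.
Compounded annually, the equivalent nominal rate is the EAR itself: 6.508%.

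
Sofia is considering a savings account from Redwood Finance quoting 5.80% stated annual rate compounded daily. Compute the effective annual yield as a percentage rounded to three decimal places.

EAR = (1 + 0.0580/365)^365 − 1.
= (1 + 0.000159)^365 − 1 = 1.059710 − 1 = 5.971%.

5.971%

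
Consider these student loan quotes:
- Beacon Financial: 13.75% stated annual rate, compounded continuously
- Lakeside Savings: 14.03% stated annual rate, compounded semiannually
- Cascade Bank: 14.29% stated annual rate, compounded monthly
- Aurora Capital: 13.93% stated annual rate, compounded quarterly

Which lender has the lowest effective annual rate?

Lakeside Savings

Beacon Financial: e^0.1375 − 1 = 14.740%
Lakeside Savings: (1 + 0.1403/2)^2 − 1 = 14.522%
Cascade Bank: (1 + 0.1429/12)^12 − 1 = 15.264%
Aurora Capital: (1 + 0.1393/4)^4 − 1 = 14.675%
The lowest effective annual rate is Lakeside Savings at 14.522%.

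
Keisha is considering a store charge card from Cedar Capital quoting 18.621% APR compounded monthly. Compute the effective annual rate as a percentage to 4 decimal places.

20.2954%

EAR = (1 + 0.18621/12)^12 − 1.
= (1 + 0.015517)^12 − 1 = 1.202954 − 1 = 20.2954%.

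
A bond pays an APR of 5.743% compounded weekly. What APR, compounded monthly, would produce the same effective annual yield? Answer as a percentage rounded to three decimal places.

EAR = (1 + 0.05743/52)^52 − 1 = 0.059078.
Solve (1 + r/12)^12 = 1.059078: r/12 = 1.059078^(1/12) − 1 = 0.004795, so r = 0.057536 = 5.754%.

5.754%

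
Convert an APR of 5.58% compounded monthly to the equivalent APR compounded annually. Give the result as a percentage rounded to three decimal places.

EAR = (1 + 0.0558/12)^12 − 1 = 0.057249.
Compounded annually, the equivalent nominal rate is the EAR itself: 5.725%.

5.725%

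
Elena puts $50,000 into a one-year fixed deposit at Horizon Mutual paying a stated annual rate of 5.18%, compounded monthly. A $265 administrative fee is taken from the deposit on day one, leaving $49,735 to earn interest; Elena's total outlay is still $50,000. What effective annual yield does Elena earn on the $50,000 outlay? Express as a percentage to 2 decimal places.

4.75%

Value after one year: 49,735 × (1 + 0.0518/12)^12 = 49,735 × 1.053048 = $52,373.33.
Effective yield on the $50,000 outlay: 52,373.33 / 50,000 − 1 = 0.047467 = 4.75%.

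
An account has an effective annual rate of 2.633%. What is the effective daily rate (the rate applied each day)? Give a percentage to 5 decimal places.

0.00712%

The per-day rate i satisfies (1 + i)^365 = 1 + 0.02633.
i = 1.02633^(1/365) − 1 = 0.0000712 = 0.00712%.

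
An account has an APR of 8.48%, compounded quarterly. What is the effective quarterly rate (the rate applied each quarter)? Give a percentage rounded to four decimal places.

With a nominal annual rate compounded quarterly, the periodic rate is the nominal rate divided by 4.
i = 0.0848 / 4 = 0.0212000 = 2.1200%.

2.1200%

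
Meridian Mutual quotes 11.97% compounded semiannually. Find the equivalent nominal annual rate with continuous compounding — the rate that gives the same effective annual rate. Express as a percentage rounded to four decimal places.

EAR = (1 + 0.1197/2)^2 − 1 = 0.123282.
Equivalent continuous rate: r = ln(1 + 0.123282) = 0.116255 = 11.6255%.

11.6255%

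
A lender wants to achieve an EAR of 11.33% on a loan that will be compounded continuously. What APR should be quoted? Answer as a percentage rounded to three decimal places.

Continuous: nominal r satisfies e^r − 1 = 0.1133.
r = ln(1 + 0.1133) = ln(1.1133) = 0.107329 = 10.733%.

10.733%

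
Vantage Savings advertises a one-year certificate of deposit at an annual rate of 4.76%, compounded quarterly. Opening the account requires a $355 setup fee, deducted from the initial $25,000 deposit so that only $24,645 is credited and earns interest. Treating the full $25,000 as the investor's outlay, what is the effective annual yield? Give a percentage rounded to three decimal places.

3.357%

Value after one year: 24,645 × (1 + 0.0476/4)^4 = 24,645 × 1.048456 = $25,839.21.
Effective yield on the $25,000 outlay: 25,839.21 / 25,000 − 1 = 0.033568 = 3.357%.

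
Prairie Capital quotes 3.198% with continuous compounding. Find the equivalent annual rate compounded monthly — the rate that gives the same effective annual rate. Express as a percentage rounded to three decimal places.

3.202%

EAR under continuous compounding: e^0.03198 − 1 = 0.032497.
Solve (1 + r/12)^12 = 1.032497: r/12 = 1.032497^(1/12) − 1 = 0.002669, so r = 0.032023 = 3.202%.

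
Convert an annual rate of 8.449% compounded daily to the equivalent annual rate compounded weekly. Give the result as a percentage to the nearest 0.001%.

EAR = (1 + 0.08449/365)^365 − 1 = 0.088151.
Solve (1 + r/52)^52 = 1.088151: r/52 = 1.088151^(1/52) − 1 = 0.001626, so r = 0.084549 = 8.455%.

8.455%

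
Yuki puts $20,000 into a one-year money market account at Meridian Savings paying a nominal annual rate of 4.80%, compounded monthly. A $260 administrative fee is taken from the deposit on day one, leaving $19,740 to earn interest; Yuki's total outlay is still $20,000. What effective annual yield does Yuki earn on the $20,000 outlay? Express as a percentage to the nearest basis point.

3.54%

Value after one year: 19,740 × (1 + 0.0480/12)^12 = 19,740 × 1.049070 = $20,708.65.
Effective yield on the $20,000 outlay: 20,708.65 / 20,000 − 1 = 0.035432 = 3.54%.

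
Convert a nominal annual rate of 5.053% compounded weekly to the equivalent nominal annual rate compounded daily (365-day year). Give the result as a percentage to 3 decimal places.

5.051%

EAR = (1 + 0.05053/52)^52 − 1 = 0.051803.
Solve (1 + r/365)^365 = 1.051803: r/365 = 1.051803^(1/365) − 1 = 0.000138, so r = 0.050509 = 5.051%.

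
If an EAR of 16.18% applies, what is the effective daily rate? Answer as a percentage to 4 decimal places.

The per-day rate i satisfies (1 + i)^365 = 1 + 0.1618.
i = 1.1618^(1/365) − 1 = 0.0004110 = 0.0411%.

0.0411%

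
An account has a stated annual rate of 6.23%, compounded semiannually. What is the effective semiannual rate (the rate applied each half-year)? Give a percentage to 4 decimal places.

3.1150%

With a nominal annual rate compounded semiannually, the periodic rate is the nominal rate divided by 2.
i = 0.0623 / 2 = 0.0311500 = 3.1150%.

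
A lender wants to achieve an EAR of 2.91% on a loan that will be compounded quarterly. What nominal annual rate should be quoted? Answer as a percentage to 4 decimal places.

(1 + r/4)^4 − 1 = 0.0291, so 1 + r/4 = 1.0291^(1/4).
r/4 = 0.007197, so r = 0.028788 = 2.8788%.

2.8788%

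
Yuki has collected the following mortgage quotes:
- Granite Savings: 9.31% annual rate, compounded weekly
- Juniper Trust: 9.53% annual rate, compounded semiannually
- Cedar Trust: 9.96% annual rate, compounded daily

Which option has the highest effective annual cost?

Cedar Trust

Granite Savings: (1 + 0.0931/52)^52 − 1 = 9.748%
Juniper Trust: (1 + 0.0953/2)^2 − 1 = 9.757%
Cedar Trust: (1 + 0.0996/365)^365 − 1 = 10.471%
The highest effective annual rate is Cedar Trust at 10.471%.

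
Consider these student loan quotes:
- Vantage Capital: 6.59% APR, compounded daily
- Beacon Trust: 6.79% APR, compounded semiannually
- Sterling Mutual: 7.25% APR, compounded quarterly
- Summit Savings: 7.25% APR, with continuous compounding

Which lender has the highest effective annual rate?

Vantage Capital: (1 + 0.0659/365)^365 − 1 = 6.811%
Beacon Trust: (1 + 0.0679/2)^2 − 1 = 6.905%
Sterling Mutual: (1 + 0.0725/4)^4 − 1 = 7.450%
Summit Savings: e^0.0725 − 1 = 7.519%
The highest effective annual rate is Summit Savings at 7.519%.

Summit Savings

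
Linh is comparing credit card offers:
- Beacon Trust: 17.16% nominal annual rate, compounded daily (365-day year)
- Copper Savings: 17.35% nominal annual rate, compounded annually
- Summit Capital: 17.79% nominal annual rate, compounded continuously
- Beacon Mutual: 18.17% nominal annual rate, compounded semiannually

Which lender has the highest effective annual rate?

Summit Capital

Beacon Trust: (1 + 0.1716/365)^365 − 1 = 18.715%
Copper Savings: compounded annually, EAR = 17.350%
Summit Capital: e^0.1779 − 1 = 19.471%
Beacon Mutual: (1 + 0.1817/2)^2 − 1 = 18.995%
The highest effective annual rate is Summit Capital at 19.471%.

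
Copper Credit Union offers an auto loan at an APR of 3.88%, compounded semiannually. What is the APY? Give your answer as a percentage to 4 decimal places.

EAR = (1 + 0.0388/2)^2 − 1.
= 1.039176 − 1 = 3.9176%.

3.9176%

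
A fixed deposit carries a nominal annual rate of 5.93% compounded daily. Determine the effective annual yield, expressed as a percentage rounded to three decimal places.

EAR = (1 + 0.0593/365)^365 − 1.
= (1 + 0.000162)^365 − 1 = 1.061088 − 1 = 6.109%.

6.109%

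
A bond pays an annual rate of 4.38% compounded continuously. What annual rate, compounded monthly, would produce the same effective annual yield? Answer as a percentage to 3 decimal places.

4.388%

EAR under continuous compounding: e^0.0438 − 1 = 0.044773.
Solve (1 + r/12)^12 = 1.044773: r/12 = 1.044773^(1/12) − 1 = 0.003657, so r = 0.043880 = 4.388%.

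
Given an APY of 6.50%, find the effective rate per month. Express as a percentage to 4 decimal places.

0.5262%

The per-month rate i satisfies (1 + i)^12 = 1 + 0.0650.
i = 1.0650^(1/12) − 1 = 0.0052617 = 0.5262%.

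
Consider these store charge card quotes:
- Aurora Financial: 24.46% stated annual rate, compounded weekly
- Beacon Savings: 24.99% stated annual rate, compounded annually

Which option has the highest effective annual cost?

Aurora Financial: (1 + 0.2446/52)^52 − 1 = 27.638%
Beacon Savings: compounded annually, EAR = 24.990%
The highest effective annual rate is Aurora Financial at 27.638%.

Aurora Financial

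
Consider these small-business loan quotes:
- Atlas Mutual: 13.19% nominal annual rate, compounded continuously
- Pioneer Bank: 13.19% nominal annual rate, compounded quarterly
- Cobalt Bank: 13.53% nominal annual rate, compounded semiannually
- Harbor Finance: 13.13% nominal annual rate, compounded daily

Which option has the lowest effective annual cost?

Pioneer Bank

Atlas Mutual: e^0.1319 − 1 = 14.099%
Pioneer Bank: (1 + 0.1319/4)^4 − 1 = 13.857%
Cobalt Bank: (1 + 0.1353/2)^2 − 1 = 13.988%
Harbor Finance: (1 + 0.1313/365)^365 − 1 = 14.028%
The lowest effective annual rate is Pioneer Bank at 13.857%.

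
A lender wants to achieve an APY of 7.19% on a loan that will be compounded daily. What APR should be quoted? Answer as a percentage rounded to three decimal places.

6.944%

(1 + r/365)^365 − 1 = 0.0719, so 1 + r/365 = 1.0719^(1/365).
r/365 = 0.000190, so r = 0.069439 = 6.944%.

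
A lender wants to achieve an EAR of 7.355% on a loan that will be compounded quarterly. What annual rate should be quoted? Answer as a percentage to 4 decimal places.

(1 + r/4)^4 − 1 = 0.07355, so 1 + r/4 = 1.07355^(1/4).
r/4 = 0.017901, so r = 0.071604 = 7.1604%.

7.1604%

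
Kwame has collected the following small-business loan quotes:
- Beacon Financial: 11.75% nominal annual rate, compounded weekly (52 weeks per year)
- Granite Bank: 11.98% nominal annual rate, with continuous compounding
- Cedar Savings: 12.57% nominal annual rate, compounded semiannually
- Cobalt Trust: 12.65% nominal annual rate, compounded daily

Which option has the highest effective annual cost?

Cobalt Trust

Beacon Financial: (1 + 0.1175/52)^52 − 1 = 12.453%
Granite Bank: e^0.1198 − 1 = 12.727%
Cedar Savings: (1 + 0.1257/2)^2 − 1 = 12.965%
Cobalt Trust: (1 + 0.1265/365)^365 − 1 = 13.482%
The highest effective annual rate is Cobalt Trust at 13.482%.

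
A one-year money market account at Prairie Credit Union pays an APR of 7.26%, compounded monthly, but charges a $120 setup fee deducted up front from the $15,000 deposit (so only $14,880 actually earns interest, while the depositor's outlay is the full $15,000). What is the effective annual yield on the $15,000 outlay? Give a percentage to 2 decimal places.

6.65%

Value after one year: 14,880 × (1 + 0.0726/12)^12 = 14,880 × 1.075065 = $15,996.97.
Effective yield on the $15,000 outlay: 15,996.97 / 15,000 − 1 = 0.066465 = 6.65%.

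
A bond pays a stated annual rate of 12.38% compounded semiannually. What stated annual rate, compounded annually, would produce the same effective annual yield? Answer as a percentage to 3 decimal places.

12.763%

EAR = (1 + 0.1238/2)^2 − 1 = 0.127632.
Compounded annually, the equivalent nominal rate is the EAR itself: 12.763%.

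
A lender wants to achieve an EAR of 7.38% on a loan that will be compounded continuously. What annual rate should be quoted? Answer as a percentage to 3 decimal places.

Continuous: nominal r satisfies e^r − 1 = 0.0738.
r = ln(1 + 0.0738) = ln(1.0738) = 0.071204 = 7.120%.

7.120%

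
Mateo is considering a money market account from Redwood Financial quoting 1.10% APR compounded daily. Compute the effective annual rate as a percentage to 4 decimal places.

EAR = (1 + 0.0110/365)^365 − 1.
= 1.011061 − 1 = 1.1061%.

1.1061%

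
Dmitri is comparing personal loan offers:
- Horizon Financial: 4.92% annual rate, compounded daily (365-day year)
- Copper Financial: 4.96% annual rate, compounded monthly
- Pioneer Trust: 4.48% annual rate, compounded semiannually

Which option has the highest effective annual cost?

Horizon Financial: (1 + 0.0492/365)^365 − 1 = 5.043%
Copper Financial: (1 + 0.0496/12)^12 − 1 = 5.074%
Pioneer Trust: (1 + 0.0448/2)^2 − 1 = 4.530%
The highest effective annual rate is Copper Financial at 5.074%.

Copper Financial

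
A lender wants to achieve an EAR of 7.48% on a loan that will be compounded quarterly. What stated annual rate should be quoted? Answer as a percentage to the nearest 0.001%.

7.279%

(1 + r/4)^4 − 1 = 0.0748, so 1 + r/4 = 1.0748^(1/4).
r/4 = 0.018197, so r = 0.072789 = 7.279%.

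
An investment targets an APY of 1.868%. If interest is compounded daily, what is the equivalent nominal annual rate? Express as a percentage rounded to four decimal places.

(1 + r/365)^365 − 1 = 0.01868, so 1 + r/365 = 1.01868^(1/365).
r/365 = 0.000051, so r = 0.018508 = 1.8508%.

1.8508%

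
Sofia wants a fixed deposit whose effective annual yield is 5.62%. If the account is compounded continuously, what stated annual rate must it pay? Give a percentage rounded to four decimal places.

Continuous: nominal r satisfies e^r − 1 = 0.0562.
r = ln(1 + 0.0562) = ln(1.0562) = 0.054678 = 5.4678%.

5.4678%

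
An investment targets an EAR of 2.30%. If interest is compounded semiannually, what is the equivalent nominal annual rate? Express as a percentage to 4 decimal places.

2.2869%

(1 + r/2)^2 − 1 = 0.0230, so 1 + r/2 = 1.0230^(1/2).
r/2 = 0.011435, so r = 0.022869 = 2.2869%.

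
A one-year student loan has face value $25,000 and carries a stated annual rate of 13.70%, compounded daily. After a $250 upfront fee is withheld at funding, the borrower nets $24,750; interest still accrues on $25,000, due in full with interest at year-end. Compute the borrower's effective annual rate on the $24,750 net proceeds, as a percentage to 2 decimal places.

15.84%

Amount owed after one year: 25,000 × (1 + 0.1370/365)^365 = 25,000 × 1.146799 = $28,669.97.
Effective rate on net proceeds: 28,669.97 / 24,750 − 1 = 0.158382 = 15.84%.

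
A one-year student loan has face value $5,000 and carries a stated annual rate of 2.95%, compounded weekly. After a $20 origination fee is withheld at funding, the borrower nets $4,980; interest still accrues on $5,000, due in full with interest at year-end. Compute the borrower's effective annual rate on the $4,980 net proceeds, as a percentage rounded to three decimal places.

Amount owed after one year: 5,000 × (1 + 0.0295/52)^52 = 5,000 × 1.029931 = $5,149.65.
Effective rate on net proceeds: 5,149.65 / 4,980 − 1 = 0.034067 = 3.407%.

3.407%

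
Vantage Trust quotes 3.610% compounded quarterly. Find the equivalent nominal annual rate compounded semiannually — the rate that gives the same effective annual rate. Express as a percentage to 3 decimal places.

3.626%

EAR = (1 + 0.03610/4)^4 − 1 = 0.036592.
Solve (1 + r/2)^2 = 1.036592: r/2 = 1.036592^(1/2) − 1 = 0.018131, so r = 0.036263 = 3.626%.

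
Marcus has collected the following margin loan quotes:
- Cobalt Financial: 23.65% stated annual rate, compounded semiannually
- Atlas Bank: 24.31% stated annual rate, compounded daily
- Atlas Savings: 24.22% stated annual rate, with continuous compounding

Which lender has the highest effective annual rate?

Cobalt Financial: (1 + 0.2365/2)^2 − 1 = 25.048%
Atlas Bank: (1 + 0.2431/365)^365 − 1 = 27.509%
Atlas Savings: e^0.2422 − 1 = 27.405%
The highest effective annual rate is Atlas Bank at 27.509%.

Atlas Bank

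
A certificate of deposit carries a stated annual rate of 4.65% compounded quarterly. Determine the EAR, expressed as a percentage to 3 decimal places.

4.732%

EAR = (1 + 0.0465/4)^4 − 1.
= (1 + 0.011625)^4 − 1 = 1.047317 − 1 = 4.732%.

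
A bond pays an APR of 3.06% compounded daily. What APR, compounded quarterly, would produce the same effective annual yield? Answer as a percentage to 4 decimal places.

3.0716%

EAR = (1 + 0.0306/365)^365 − 1 = 0.031072.
Solve (1 + r/4)^4 = 1.031072: r/4 = 1.031072^(1/4) − 1 = 0.007679, so r = 0.030716 = 3.0716%.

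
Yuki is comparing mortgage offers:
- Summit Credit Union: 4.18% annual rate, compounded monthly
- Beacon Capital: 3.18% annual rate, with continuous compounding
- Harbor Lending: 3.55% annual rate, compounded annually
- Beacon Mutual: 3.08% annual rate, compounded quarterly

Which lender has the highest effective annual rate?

Summit Credit Union

Summit Credit Union: (1 + 0.0418/12)^12 − 1 = 4.261%
Beacon Capital: e^0.0318 − 1 = 3.231%
Harbor Lending: compounded annually, EAR = 3.550%
Beacon Mutual: (1 + 0.0308/4)^4 − 1 = 3.116%
The highest effective annual rate is Summit Credit Union at 4.261%.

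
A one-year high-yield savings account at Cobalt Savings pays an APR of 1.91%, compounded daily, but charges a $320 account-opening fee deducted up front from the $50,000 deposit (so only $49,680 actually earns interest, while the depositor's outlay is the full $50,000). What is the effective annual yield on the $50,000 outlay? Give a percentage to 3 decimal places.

Value after one year: 49,680 × (1 + 0.0191/365)^365 = 49,680 × 1.019283 = $50,637.98.
Effective yield on the $50,000 outlay: 50,637.98 / 50,000 − 1 = 0.012760 = 1.276%.

1.276%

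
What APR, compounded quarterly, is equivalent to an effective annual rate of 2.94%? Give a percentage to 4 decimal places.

(1 + r/4)^4 − 1 = 0.0294, so 1 + r/4 = 1.0294^(1/4).
r/4 = 0.007270, so r = 0.029081 = 2.9081%.

2.9081%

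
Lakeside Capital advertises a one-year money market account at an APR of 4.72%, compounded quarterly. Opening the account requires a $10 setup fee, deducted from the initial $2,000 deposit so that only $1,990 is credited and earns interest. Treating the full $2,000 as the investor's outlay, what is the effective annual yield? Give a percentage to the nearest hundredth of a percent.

4.28%

Value after one year: 1,990 × (1 + 0.0472/4)^4 = 1,990 × 1.048042 = $2,085.60.
Effective yield on the $2,000 outlay: 2,085.60 / 2,000 − 1 = 0.042802 = 4.28%.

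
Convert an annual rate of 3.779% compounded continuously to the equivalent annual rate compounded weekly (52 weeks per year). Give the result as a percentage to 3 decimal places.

EAR under continuous compounding: e^0.03779 − 1 = 0.038513.
Solve (1 + r/52)^52 = 1.038513: r/52 = 1.038513^(1/52) − 1 = 0.000727, so r = 0.037804 = 3.780%.

3.780%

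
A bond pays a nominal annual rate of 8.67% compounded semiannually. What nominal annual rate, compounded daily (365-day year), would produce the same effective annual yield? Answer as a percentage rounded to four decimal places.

8.4883%

EAR = (1 + 0.0867/2)^2 − 1 = 0.088579.
Solve (1 + r/365)^365 = 1.088579: r/365 = 1.088579^(1/365) − 1 = 0.000233, so r = 0.084883 = 8.4883%.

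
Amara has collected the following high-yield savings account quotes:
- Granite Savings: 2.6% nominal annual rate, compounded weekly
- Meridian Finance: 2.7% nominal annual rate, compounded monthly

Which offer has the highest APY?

Granite Savings: (1 + 0.026/52)^52 − 1 = 2.633%
Meridian Finance: (1 + 0.027/12)^12 − 1 = 2.734%
The highest effective annual rate is Meridian Finance at 2.734%.

Meridian Finance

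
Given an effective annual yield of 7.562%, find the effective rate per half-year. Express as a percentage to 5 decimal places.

3.71210%

The per-half-year rate i satisfies (1 + i)^2 = 1 + 0.07562.
i = 1.07562^(1/2) − 1 = 0.0371210 = 3.71210%.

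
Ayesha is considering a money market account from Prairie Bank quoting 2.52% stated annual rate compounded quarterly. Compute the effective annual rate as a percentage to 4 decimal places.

EAR = (1 + 0.0252/4)^4 − 1.
= 1.025439 − 1 = 2.5439%.

2.5439%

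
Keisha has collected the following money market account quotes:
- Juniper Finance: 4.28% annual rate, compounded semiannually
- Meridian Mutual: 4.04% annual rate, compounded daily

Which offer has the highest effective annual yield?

Juniper Finance

Juniper Finance: (1 + 0.0428/2)^2 − 1 = 4.326%
Meridian Mutual: (1 + 0.0404/365)^365 − 1 = 4.122%
The highest effective annual rate is Juniper Finance at 4.326%.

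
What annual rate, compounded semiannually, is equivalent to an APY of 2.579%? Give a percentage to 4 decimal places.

(1 + r/2)^2 − 1 = 0.02579, so 1 + r/2 = 1.02579^(1/2).
r/2 = 0.012813, so r = 0.025626 = 2.5626%.

2.5626%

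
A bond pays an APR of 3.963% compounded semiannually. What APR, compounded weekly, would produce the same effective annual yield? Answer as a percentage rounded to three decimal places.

3.926%

EAR = (1 + 0.03963/2)^2 − 1 = 0.040023.
Solve (1 + r/52)^52 = 1.040023: r/52 = 1.040023^(1/52) − 1 = 0.000755, so r = 0.039257 = 3.926%.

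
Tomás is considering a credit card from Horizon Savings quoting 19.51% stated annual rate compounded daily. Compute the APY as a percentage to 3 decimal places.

21.537%

EAR = (1 + 0.1951/365)^365 − 1.
= (1 + 0.000535)^365 − 1 = 1.215369 − 1 = 21.537%.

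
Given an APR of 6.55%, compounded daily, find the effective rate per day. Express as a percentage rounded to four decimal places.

0.0179%

With a nominal annual rate compounded daily, the periodic rate is the nominal rate divided by 365.
i = 0.0655 / 365 = 0.0001795 = 0.0179%.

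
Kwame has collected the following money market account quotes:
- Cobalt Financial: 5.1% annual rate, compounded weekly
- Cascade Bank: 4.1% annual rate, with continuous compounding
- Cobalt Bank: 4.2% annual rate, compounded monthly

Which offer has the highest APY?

Cobalt Financial: (1 + 0.051/52)^52 − 1 = 5.230%
Cascade Bank: e^0.041 − 1 = 4.185%
Cobalt Bank: (1 + 0.042/12)^12 − 1 = 4.282%
The highest effective annual rate is Cobalt Financial at 5.230%.

Cobalt Financial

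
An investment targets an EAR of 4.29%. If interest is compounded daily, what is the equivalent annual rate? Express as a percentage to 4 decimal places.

4.2008%

(1 + r/365)^365 − 1 = 0.0429, so 1 + r/365 = 1.0429^(1/365).
r/365 = 0.000115, so r = 0.042008 = 4.2008%.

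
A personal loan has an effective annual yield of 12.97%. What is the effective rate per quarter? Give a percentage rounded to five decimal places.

3.09575%

The per-quarter rate i satisfies (1 + i)^4 = 1 + 0.1297.
i = 1.1297^(1/4) − 1 = 0.0309575 = 3.09575%.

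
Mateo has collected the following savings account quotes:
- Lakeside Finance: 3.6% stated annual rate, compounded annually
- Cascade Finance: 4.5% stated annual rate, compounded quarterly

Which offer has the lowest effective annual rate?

Lakeside Finance: compounded annually, EAR = 3.600%
Cascade Finance: (1 + 0.045/4)^4 − 1 = 4.577%
The lowest effective annual rate is Lakeside Finance at 3.600%.

Lakeside Finance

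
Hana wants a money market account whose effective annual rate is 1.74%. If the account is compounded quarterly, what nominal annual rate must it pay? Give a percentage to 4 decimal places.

(1 + r/4)^4 − 1 = 0.0174, so 1 + r/4 = 1.0174^(1/4).
r/4 = 0.004322, so r = 0.017288 = 1.7288%.

1.7288%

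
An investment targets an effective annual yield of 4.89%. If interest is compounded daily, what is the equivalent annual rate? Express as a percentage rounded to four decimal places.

4.7745%

(1 + r/365)^365 − 1 = 0.0489, so 1 + r/365 = 1.0489^(1/365).
r/365 = 0.000131, so r = 0.047745 = 4.7745%.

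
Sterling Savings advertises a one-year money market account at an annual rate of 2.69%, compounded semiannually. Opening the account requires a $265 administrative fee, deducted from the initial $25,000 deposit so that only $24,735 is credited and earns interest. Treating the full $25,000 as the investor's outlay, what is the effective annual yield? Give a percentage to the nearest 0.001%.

1.619%

Value after one year: 24,735 × (1 + 0.0269/2)^2 = 24,735 × 1.027081 = $25,404.85.
Effective yield on the $25,000 outlay: 25,404.85 / 25,000 − 1 = 0.016194 = 1.619%.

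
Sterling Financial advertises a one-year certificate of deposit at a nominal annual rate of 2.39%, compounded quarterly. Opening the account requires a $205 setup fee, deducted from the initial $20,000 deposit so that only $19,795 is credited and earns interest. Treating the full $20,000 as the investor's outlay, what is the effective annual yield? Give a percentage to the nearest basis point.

Value after one year: 19,795 × (1 + 0.0239/4)^4 = 19,795 × 1.024115 = $20,272.36.
Effective yield on the $20,000 outlay: 20,272.36 / 20,000 − 1 = 0.013618 = 1.36%.

1.36%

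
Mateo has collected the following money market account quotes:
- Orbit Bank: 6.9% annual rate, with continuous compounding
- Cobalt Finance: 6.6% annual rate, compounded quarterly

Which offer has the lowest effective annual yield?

Orbit Bank: e^0.069 − 1 = 7.144%
Cobalt Finance: (1 + 0.066/4)^4 − 1 = 6.765%
The lowest effective annual rate is Cobalt Finance at 6.765%.

Cobalt Finance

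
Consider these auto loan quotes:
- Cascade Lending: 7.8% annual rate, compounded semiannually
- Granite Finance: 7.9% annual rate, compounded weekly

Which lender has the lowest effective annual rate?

Cascade Lending: (1 + 0.078/2)^2 − 1 = 7.952%
Granite Finance: (1 + 0.079/52)^52 − 1 = 8.214%
The lowest effective annual rate is Cascade Lending at 7.952%.

Cascade Lending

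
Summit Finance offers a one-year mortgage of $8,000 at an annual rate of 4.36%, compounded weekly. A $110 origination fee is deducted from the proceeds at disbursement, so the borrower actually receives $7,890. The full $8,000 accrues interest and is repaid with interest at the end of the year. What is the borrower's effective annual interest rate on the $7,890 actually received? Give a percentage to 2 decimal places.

5.91%

Amount owed after one year: 8,000 × (1 + 0.0436/52)^52 = 8,000 × 1.044545 = $8,356.36.
Effective rate on net proceeds: 8,356.36 / 7,890 − 1 = 0.059108 = 5.91%.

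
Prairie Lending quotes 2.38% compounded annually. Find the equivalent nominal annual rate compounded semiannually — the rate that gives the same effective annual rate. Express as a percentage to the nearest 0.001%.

2.366%

Compounded annually, EAR = nominal = 0.023800.
Solve (1 + r/2)^2 = 1.023800: r/2 = 1.023800^(1/2) − 1 = 0.011830, so r = 0.023660 = 2.366%.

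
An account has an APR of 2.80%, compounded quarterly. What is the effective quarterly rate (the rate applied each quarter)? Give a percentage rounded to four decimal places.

With a nominal annual rate compounded quarterly, the periodic rate is the nominal rate divided by 4.
i = 0.0280 / 4 = 0.0070000 = 0.7000%.

0.7000%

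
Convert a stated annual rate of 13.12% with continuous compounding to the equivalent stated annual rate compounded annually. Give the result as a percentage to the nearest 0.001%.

EAR under continuous compounding: e^0.1312 − 1 = 0.140196.
Compounded annually, the equivalent nominal rate is the EAR itself: 14.020%.

14.020%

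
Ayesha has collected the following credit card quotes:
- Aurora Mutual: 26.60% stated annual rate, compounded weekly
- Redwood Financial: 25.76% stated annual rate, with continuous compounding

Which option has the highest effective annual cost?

Aurora Mutual

Aurora Mutual: (1 + 0.2660/52)^52 − 1 = 30.385%
Redwood Financial: e^0.2576 − 1 = 29.382%
The highest effective annual rate is Aurora Mutual at 30.385%.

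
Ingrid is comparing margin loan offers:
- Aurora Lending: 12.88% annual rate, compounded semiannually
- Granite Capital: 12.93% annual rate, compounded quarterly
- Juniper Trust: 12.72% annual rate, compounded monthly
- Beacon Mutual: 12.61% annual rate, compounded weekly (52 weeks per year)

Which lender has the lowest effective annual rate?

Aurora Lending

Aurora Lending: (1 + 0.1288/2)^2 − 1 = 13.295%
Granite Capital: (1 + 0.1293/4)^4 − 1 = 13.571%
Juniper Trust: (1 + 0.1272/12)^12 − 1 = 13.488%
Beacon Mutual: (1 + 0.1261/52)^52 − 1 = 13.422%
The lowest effective annual rate is Aurora Lending at 13.295%.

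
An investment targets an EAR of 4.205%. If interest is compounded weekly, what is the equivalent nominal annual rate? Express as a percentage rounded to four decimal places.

4.1206%

(1 + r/52)^52 − 1 = 0.04205, so 1 + r/52 = 1.04205^(1/52).
r/52 = 0.000792, so r = 0.041206 = 4.1206%.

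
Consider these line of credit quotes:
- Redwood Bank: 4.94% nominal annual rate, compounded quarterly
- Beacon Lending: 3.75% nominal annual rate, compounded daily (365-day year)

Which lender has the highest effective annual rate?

Redwood Bank: (1 + 0.0494/4)^4 − 1 = 5.032%
Beacon Lending: (1 + 0.0375/365)^365 − 1 = 3.821%
The highest effective annual rate is Redwood Bank at 5.032%.

Redwood Bank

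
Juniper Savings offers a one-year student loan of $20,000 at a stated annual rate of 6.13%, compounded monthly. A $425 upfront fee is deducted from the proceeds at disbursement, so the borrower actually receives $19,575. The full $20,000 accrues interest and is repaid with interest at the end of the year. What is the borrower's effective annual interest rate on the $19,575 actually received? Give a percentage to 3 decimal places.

Amount owed after one year: 20,000 × (1 + 0.0613/12)^12 = 20,000 × 1.063052 = $21,261.04.
Effective rate on net proceeds: 21,261.04 / 19,575 − 1 = 0.086132 = 8.613%.

8.613%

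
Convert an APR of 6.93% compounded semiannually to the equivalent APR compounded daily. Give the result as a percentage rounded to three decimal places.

EAR = (1 + 0.0693/2)^2 − 1 = 0.070501.
Solve (1 + r/365)^365 = 1.070501: r/365 = 1.070501^(1/365) − 1 = 0.000187, so r = 0.068133 = 6.813%.

6.813%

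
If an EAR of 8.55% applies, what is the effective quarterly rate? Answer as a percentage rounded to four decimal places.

2.0722%

The per-quarter rate i satisfies (1 + i)^4 = 1 + 0.0855.
i = 1.0855^(1/4) − 1 = 0.0207220 = 2.0722%.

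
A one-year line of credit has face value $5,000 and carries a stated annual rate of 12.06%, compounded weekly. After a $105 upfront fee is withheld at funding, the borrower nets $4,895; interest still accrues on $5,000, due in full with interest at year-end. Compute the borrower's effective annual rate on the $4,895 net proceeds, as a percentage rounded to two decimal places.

15.22%

Amount owed after one year: 5,000 × (1 + 0.1206/52)^52 = 5,000 × 1.128016 = $5,640.08.
Effective rate on net proceeds: 5,640.08 / 4,895 − 1 = 0.152212 = 15.22%.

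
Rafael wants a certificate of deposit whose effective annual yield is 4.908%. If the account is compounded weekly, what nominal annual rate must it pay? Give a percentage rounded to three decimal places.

(1 + r/52)^52 − 1 = 0.04908, so 1 + r/52 = 1.04908^(1/52).
r/52 = 0.000922, so r = 0.047936 = 4.794%.

4.794%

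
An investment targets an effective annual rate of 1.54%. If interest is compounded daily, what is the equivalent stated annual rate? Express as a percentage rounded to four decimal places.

(1 + r/365)^365 − 1 = 0.0154, so 1 + r/365 = 1.0154^(1/365).
r/365 = 0.000042, so r = 0.015283 = 1.5283%.

1.5283%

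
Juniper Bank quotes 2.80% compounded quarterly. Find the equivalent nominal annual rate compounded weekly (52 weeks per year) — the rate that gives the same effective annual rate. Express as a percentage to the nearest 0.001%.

EAR = (1 + 0.0280/4)^4 − 1 = 0.028295.
Solve (1 + r/52)^52 = 1.028295: r/52 = 1.028295^(1/52) − 1 = 0.000537, so r = 0.027910 = 2.791%.

2.791%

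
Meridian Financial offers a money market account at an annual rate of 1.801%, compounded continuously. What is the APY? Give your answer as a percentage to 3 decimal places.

1.817%

With continuous compounding, EAR = e^0.01801 − 1.
e^0.01801 = 1.018173, so EAR = 0.018173 = 1.817%.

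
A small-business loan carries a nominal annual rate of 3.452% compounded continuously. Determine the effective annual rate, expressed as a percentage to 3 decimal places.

3.512%

With continuous compounding, EAR = e^0.03452 − 1.
e^0.03452 = 1.035123, so EAR = 0.035123 = 3.512%.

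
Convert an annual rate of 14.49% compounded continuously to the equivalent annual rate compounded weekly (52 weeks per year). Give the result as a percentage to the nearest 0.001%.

14.510%

EAR under continuous compounding: e^0.1449 − 1 = 0.155924.
Solve (1 + r/52)^52 = 1.155924: r/52 = 1.155924^(1/52) − 1 = 0.002790, so r = 0.145102 = 14.510%.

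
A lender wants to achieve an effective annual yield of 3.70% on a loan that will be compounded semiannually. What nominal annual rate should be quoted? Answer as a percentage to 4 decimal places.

(1 + r/2)^2 − 1 = 0.0370, so 1 + r/2 = 1.0370^(1/2).
r/2 = 0.018332, so r = 0.036664 = 3.6664%.

3.6664%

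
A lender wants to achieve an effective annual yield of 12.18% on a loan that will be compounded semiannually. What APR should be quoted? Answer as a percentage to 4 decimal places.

11.8301%

(1 + r/2)^2 − 1 = 0.1218, so 1 + r/2 = 1.1218^(1/2).
r/2 = 0.059151, so r = 0.118301 = 11.8301%.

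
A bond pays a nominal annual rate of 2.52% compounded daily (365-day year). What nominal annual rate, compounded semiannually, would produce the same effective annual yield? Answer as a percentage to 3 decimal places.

EAR = (1 + 0.0252/365)^365 − 1 = 0.025519.
Solve (1 + r/2)^2 = 1.025519: r/2 = 1.025519^(1/2) − 1 = 0.012679, so r = 0.025359 = 2.536%.

2.536%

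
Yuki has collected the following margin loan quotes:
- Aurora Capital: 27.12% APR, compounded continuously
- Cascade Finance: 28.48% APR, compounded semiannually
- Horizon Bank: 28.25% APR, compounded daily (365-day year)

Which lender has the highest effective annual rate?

Aurora Capital: e^0.2712 − 1 = 31.154%
Cascade Finance: (1 + 0.2848/2)^2 − 1 = 30.508%
Horizon Bank: (1 + 0.2825/365)^365 − 1 = 32.630%
The highest effective annual rate is Horizon Bank at 32.630%.

Horizon Bank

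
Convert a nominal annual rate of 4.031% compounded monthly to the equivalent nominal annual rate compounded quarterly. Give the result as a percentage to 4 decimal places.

4.0446%

EAR = (1 + 0.04031/12)^12 − 1 = 0.041063.
Solve (1 + r/4)^4 = 1.041063: r/4 = 1.041063^(1/4) − 1 = 0.010111, so r = 0.040446 = 4.0446%.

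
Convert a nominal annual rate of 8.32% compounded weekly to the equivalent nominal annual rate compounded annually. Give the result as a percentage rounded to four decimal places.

EAR = (1 + 0.0832/52)^52 − 1 = 0.086687.
Compounded annually, the equivalent nominal rate is the EAR itself: 8.6687%.

8.6687%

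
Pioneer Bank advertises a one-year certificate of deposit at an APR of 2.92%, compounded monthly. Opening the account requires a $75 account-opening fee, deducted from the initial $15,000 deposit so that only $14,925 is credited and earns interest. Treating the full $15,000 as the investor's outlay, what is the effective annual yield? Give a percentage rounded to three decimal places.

2.445%

Value after one year: 14,925 × (1 + 0.0292/12)^12 = 14,925 × 1.029594 = $15,366.69.
Effective yield on the $15,000 outlay: 15,366.69 / 15,000 − 1 = 0.024446 = 2.445%.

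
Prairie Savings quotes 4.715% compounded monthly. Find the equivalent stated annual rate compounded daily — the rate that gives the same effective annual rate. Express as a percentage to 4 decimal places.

EAR = (1 + 0.04715/12)^12 − 1 = 0.048182.
Solve (1 + r/365)^365 = 1.048182: r/365 = 1.048182^(1/365) − 1 = 0.000129, so r = 0.047061 = 4.7061%.

4.7061%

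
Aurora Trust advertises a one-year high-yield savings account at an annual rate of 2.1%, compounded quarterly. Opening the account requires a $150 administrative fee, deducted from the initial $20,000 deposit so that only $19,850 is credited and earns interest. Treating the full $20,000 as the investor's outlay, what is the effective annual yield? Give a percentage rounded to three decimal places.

1.351%

Value after one year: 19,850 × (1 + 0.021/4)^4 = 19,850 × 1.021166 = $20,270.14.
Effective yield on the $20,000 outlay: 20,270.14 / 20,000 − 1 = 0.013507 = 1.351%.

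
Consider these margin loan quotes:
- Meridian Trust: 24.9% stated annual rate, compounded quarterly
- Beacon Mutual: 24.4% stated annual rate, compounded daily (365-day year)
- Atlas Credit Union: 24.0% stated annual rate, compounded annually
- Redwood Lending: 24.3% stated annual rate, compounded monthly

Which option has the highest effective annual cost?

Meridian Trust: (1 + 0.249/4)^4 − 1 = 27.323%
Beacon Mutual: (1 + 0.244/365)^365 − 1 = 27.624%
Atlas Credit Union: compounded annually, EAR = 24.000%
Redwood Lending: (1 + 0.243/12)^12 − 1 = 27.198%
The highest effective annual rate is Beacon Mutual at 27.624%.

Beacon Mutual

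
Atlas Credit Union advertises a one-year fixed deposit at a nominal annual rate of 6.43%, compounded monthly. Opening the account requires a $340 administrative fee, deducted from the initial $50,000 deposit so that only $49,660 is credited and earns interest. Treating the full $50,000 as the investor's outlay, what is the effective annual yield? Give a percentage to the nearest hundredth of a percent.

Value after one year: 49,660 × (1 + 0.0643/12)^12 = 49,660 × 1.066229 = $52,948.94.
Effective yield on the $50,000 outlay: 52,948.94 / 50,000 − 1 = 0.058979 = 5.90%.

5.90%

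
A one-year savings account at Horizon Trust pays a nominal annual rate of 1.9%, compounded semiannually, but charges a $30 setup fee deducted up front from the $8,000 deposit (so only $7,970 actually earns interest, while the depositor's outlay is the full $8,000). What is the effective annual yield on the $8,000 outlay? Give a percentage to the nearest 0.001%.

1.527%

Value after one year: 7,970 × (1 + 0.019/2)^2 = 7,970 × 1.019090 = $8,122.15.
Effective yield on the $8,000 outlay: 8,122.15 / 8,000 − 1 = 0.015269 = 1.527%.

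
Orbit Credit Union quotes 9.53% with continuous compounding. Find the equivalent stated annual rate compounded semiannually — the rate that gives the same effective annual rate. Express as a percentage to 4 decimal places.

9.7607%

EAR under continuous compounding: e^0.0953 − 1 = 0.099989.
Solve (1 + r/2)^2 = 1.099989: r/2 = 1.099989^(1/2) − 1 = 0.048804, so r = 0.097607 = 9.7607%.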